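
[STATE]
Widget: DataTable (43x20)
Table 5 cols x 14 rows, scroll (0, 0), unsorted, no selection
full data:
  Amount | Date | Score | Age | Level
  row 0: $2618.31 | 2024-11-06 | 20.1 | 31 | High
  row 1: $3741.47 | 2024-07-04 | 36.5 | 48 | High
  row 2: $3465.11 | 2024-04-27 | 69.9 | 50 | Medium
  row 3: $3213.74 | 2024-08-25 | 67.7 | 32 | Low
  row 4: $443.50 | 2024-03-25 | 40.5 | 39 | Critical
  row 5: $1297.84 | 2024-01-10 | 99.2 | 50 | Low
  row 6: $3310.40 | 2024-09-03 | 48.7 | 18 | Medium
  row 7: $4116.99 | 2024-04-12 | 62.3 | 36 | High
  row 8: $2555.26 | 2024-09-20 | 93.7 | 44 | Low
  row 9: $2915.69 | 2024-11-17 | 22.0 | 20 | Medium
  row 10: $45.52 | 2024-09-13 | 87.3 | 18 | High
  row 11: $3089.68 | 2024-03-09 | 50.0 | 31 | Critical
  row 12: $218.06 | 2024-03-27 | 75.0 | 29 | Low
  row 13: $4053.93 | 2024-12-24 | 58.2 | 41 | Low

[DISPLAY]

Amount  │Date      │Score│Age│Level        
────────┼──────────┼─────┼───┼────────     
$2618.31│2024-11-06│20.1 │31 │High         
$3741.47│2024-07-04│36.5 │48 │High         
$3465.11│2024-04-27│69.9 │50 │Medium       
$3213.74│2024-08-25│67.7 │32 │Low          
$443.50 │2024-03-25│40.5 │39 │Critical     
$1297.84│2024-01-10│99.2 │50 │Low          
$3310.40│2024-09-03│48.7 │18 │Medium       
$4116.99│2024-04-12│62.3 │36 │High         
$2555.26│2024-09-20│93.7 │44 │Low          
$2915.69│2024-11-17│22.0 │20 │Medium       
$45.52  │2024-09-13│87.3 │18 │High         
$3089.68│2024-03-09│50.0 │31 │Critical     
$218.06 │2024-03-27│75.0 │29 │Low          
$4053.93│2024-12-24│58.2 │41 │Low          
                                           
                                           
                                           
                                           


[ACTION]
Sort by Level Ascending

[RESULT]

Amount  │Date      │Score│Age│Level  ▲     
────────┼──────────┼─────┼───┼────────     
$443.50 │2024-03-25│40.5 │39 │Critical     
$3089.68│2024-03-09│50.0 │31 │Critical     
$2618.31│2024-11-06│20.1 │31 │High         
$3741.47│2024-07-04│36.5 │48 │High         
$4116.99│2024-04-12│62.3 │36 │High         
$45.52  │2024-09-13│87.3 │18 │High         
$3213.74│2024-08-25│67.7 │32 │Low          
$1297.84│2024-01-10│99.2 │50 │Low          
$2555.26│2024-09-20│93.7 │44 │Low          
$218.06 │2024-03-27│75.0 │29 │Low          
$4053.93│2024-12-24│58.2 │41 │Low          
$3465.11│2024-04-27│69.9 │50 │Medium       
$3310.40│2024-09-03│48.7 │18 │Medium       
$2915.69│2024-11-17│22.0 │20 │Medium       
                                           
                                           
                                           
                                           


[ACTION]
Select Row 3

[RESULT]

Amount  │Date      │Score│Age│Level  ▲     
────────┼──────────┼─────┼───┼────────     
$443.50 │2024-03-25│40.5 │39 │Critical     
$3089.68│2024-03-09│50.0 │31 │Critical     
$2618.31│2024-11-06│20.1 │31 │High         
>3741.47│2024-07-04│36.5 │48 │High         
$4116.99│2024-04-12│62.3 │36 │High         
$45.52  │2024-09-13│87.3 │18 │High         
$3213.74│2024-08-25│67.7 │32 │Low          
$1297.84│2024-01-10│99.2 │50 │Low          
$2555.26│2024-09-20│93.7 │44 │Low          
$218.06 │2024-03-27│75.0 │29 │Low          
$4053.93│2024-12-24│58.2 │41 │Low          
$3465.11│2024-04-27│69.9 │50 │Medium       
$3310.40│2024-09-03│48.7 │18 │Medium       
$2915.69│2024-11-17│22.0 │20 │Medium       
                                           
                                           
                                           
                                           


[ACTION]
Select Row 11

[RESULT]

Amount  │Date      │Score│Age│Level  ▲     
────────┼──────────┼─────┼───┼────────     
$443.50 │2024-03-25│40.5 │39 │Critical     
$3089.68│2024-03-09│50.0 │31 │Critical     
$2618.31│2024-11-06│20.1 │31 │High         
$3741.47│2024-07-04│36.5 │48 │High         
$4116.99│2024-04-12│62.3 │36 │High         
$45.52  │2024-09-13│87.3 │18 │High         
$3213.74│2024-08-25│67.7 │32 │Low          
$1297.84│2024-01-10│99.2 │50 │Low          
$2555.26│2024-09-20│93.7 │44 │Low          
$218.06 │2024-03-27│75.0 │29 │Low          
$4053.93│2024-12-24│58.2 │41 │Low          
>3465.11│2024-04-27│69.9 │50 │Medium       
$3310.40│2024-09-03│48.7 │18 │Medium       
$2915.69│2024-11-17│22.0 │20 │Medium       
                                           
                                           
                                           
                                           


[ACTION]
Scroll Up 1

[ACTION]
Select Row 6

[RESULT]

Amount  │Date      │Score│Age│Level  ▲     
────────┼──────────┼─────┼───┼────────     
$443.50 │2024-03-25│40.5 │39 │Critical     
$3089.68│2024-03-09│50.0 │31 │Critical     
$2618.31│2024-11-06│20.1 │31 │High         
$3741.47│2024-07-04│36.5 │48 │High         
$4116.99│2024-04-12│62.3 │36 │High         
$45.52  │2024-09-13│87.3 │18 │High         
>3213.74│2024-08-25│67.7 │32 │Low          
$1297.84│2024-01-10│99.2 │50 │Low          
$2555.26│2024-09-20│93.7 │44 │Low          
$218.06 │2024-03-27│75.0 │29 │Low          
$4053.93│2024-12-24│58.2 │41 │Low          
$3465.11│2024-04-27│69.9 │50 │Medium       
$3310.40│2024-09-03│48.7 │18 │Medium       
$2915.69│2024-11-17│22.0 │20 │Medium       
                                           
                                           
                                           
                                           


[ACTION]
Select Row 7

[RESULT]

Amount  │Date      │Score│Age│Level  ▲     
────────┼──────────┼─────┼───┼────────     
$443.50 │2024-03-25│40.5 │39 │Critical     
$3089.68│2024-03-09│50.0 │31 │Critical     
$2618.31│2024-11-06│20.1 │31 │High         
$3741.47│2024-07-04│36.5 │48 │High         
$4116.99│2024-04-12│62.3 │36 │High         
$45.52  │2024-09-13│87.3 │18 │High         
$3213.74│2024-08-25│67.7 │32 │Low          
>1297.84│2024-01-10│99.2 │50 │Low          
$2555.26│2024-09-20│93.7 │44 │Low          
$218.06 │2024-03-27│75.0 │29 │Low          
$4053.93│2024-12-24│58.2 │41 │Low          
$3465.11│2024-04-27│69.9 │50 │Medium       
$3310.40│2024-09-03│48.7 │18 │Medium       
$2915.69│2024-11-17│22.0 │20 │Medium       
                                           
                                           
                                           
                                           


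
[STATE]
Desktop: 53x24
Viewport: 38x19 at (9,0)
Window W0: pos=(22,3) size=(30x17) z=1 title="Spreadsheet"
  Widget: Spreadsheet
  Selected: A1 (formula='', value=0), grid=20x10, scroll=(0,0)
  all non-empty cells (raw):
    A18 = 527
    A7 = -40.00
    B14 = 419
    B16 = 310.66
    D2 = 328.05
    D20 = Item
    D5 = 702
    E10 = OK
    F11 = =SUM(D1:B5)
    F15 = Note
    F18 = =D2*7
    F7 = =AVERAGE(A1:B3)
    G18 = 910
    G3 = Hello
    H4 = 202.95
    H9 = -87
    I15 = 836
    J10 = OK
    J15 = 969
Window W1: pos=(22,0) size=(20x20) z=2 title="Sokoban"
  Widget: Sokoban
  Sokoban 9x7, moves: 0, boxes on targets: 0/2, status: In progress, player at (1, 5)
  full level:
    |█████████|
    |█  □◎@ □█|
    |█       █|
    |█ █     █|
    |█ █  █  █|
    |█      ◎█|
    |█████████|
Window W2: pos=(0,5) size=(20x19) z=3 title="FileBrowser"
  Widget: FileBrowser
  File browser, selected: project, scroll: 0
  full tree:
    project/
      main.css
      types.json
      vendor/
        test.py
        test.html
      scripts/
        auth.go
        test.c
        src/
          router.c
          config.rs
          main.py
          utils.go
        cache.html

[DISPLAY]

             ┏━━━━━━━━━━━━━━━━━━┓     
             ┃ Sokoban          ┃     
             ┠──────────────────┨     
             ┃█████████         ┃━━━━━
             ┃█  □◎@ □█         ┃     
━━━━━━━━━━┓  ┃█       █         ┃─────
wser      ┃  ┃█ █     █         ┃     
──────────┨  ┃█ █  █  █         ┃    C
oject/    ┃  ┃█      ◎█         ┃-----
.css      ┃  ┃█████████         ┃0    
s.json    ┃  ┃Moves: 0  0/2     ┃0    
vendor/   ┃  ┃                  ┃0    
scripts/  ┃  ┃                  ┃0    
          ┃  ┃                  ┃0    
          ┃  ┃                  ┃0    
          ┃  ┃                  ┃0    
          ┃  ┃                  ┃0    
          ┃  ┃                  ┃0    
          ┃  ┃                  ┃0    


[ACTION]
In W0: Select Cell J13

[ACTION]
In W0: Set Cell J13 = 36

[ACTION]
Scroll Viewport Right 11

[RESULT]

       ┏━━━━━━━━━━━━━━━━━━┓           
       ┃ Sokoban          ┃           
       ┠──────────────────┨           
       ┃█████████         ┃━━━━━━━━━┓ 
       ┃█  □◎@ □█         ┃         ┃ 
━━━━┓  ┃█       █         ┃─────────┨ 
    ┃  ┃█ █     █         ┃         ┃ 
────┨  ┃█ █  █  █         ┃    C    ┃ 
    ┃  ┃█      ◎█         ┃---------┃ 
    ┃  ┃█████████         ┃0       0┃ 
    ┃  ┃Moves: 0  0/2     ┃0       0┃ 
/   ┃  ┃                  ┃0       0┃ 
s/  ┃  ┃                  ┃0       0┃ 
    ┃  ┃                  ┃0       0┃ 
    ┃  ┃                  ┃0       0┃ 
    ┃  ┃                  ┃0       0┃ 
    ┃  ┃                  ┃0       0┃ 
    ┃  ┃                  ┃0       0┃ 
    ┃  ┃                  ┃0       0┃ 


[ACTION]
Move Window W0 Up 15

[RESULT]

       ┏━━━━━━━━━━━━━━━━━━┓━━━━━━━━━┓ 
       ┃ Sokoban          ┃         ┃ 
       ┠──────────────────┨─────────┨ 
       ┃█████████         ┃         ┃ 
       ┃█  □◎@ □█         ┃    C    ┃ 
━━━━┓  ┃█       █         ┃---------┃ 
    ┃  ┃█ █     █         ┃0       0┃ 
────┨  ┃█ █  █  █         ┃0       0┃ 
    ┃  ┃█      ◎█         ┃0       0┃ 
    ┃  ┃█████████         ┃0       0┃ 
    ┃  ┃Moves: 0  0/2     ┃0       0┃ 
/   ┃  ┃                  ┃0       0┃ 
s/  ┃  ┃                  ┃0       0┃ 
    ┃  ┃                  ┃0       0┃ 
    ┃  ┃                  ┃0       0┃ 
    ┃  ┃                  ┃0       0┃ 
    ┃  ┃                  ┃━━━━━━━━━┛ 
    ┃  ┃                  ┃           
    ┃  ┃                  ┃           


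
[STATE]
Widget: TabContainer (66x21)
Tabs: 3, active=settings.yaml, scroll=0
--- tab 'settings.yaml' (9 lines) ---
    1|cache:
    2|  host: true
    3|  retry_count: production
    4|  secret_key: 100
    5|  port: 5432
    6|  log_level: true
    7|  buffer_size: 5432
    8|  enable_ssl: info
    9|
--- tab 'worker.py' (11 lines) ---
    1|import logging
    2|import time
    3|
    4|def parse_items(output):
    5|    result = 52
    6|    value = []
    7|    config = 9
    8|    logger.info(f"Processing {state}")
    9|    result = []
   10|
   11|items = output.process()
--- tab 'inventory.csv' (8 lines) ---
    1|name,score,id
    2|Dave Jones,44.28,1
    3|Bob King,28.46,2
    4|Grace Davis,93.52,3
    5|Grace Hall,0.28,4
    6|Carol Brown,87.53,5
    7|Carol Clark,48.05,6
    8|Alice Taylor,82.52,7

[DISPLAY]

[settings.yaml]│ worker.py │ inventory.csv                        
──────────────────────────────────────────────────────────────────
cache:                                                            
  host: true                                                      
  retry_count: production                                         
  secret_key: 100                                                 
  port: 5432                                                      
  log_level: true                                                 
  buffer_size: 5432                                               
  enable_ssl: info                                                
                                                                  
                                                                  
                                                                  
                                                                  
                                                                  
                                                                  
                                                                  
                                                                  
                                                                  
                                                                  
                                                                  


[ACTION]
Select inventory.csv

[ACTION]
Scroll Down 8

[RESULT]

 settings.yaml │ worker.py │[inventory.csv]                       
──────────────────────────────────────────────────────────────────
Alice Taylor,82.52,7                                              
                                                                  
                                                                  
                                                                  
                                                                  
                                                                  
                                                                  
                                                                  
                                                                  
                                                                  
                                                                  
                                                                  
                                                                  
                                                                  
                                                                  
                                                                  
                                                                  
                                                                  
                                                                  


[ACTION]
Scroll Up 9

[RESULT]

 settings.yaml │ worker.py │[inventory.csv]                       
──────────────────────────────────────────────────────────────────
name,score,id                                                     
Dave Jones,44.28,1                                                
Bob King,28.46,2                                                  
Grace Davis,93.52,3                                               
Grace Hall,0.28,4                                                 
Carol Brown,87.53,5                                               
Carol Clark,48.05,6                                               
Alice Taylor,82.52,7                                              
                                                                  
                                                                  
                                                                  
                                                                  
                                                                  
                                                                  
                                                                  
                                                                  
                                                                  
                                                                  
                                                                  


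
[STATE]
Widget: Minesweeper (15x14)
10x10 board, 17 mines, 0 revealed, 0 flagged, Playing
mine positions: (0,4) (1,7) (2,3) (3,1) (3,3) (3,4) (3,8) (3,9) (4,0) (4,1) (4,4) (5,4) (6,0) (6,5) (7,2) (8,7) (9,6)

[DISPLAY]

■■■■■■■■■■     
■■■■■■■■■■     
■■■■■■■■■■     
■■■■■■■■■■     
■■■■■■■■■■     
■■■■■■■■■■     
■■■■■■■■■■     
■■■■■■■■■■     
■■■■■■■■■■     
■■■■■■■■■■     
               
               
               
               


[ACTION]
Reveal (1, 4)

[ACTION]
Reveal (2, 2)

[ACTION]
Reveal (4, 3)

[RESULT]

■■■■■■■■■■     
■■■■2■■■■■     
■■3■■■■■■■     
■■■■■■■■■■     
■■■4■■■■■■     
■■■■■■■■■■     
■■■■■■■■■■     
■■■■■■■■■■     
■■■■■■■■■■     
■■■■■■■■■■     
               
               
               
               


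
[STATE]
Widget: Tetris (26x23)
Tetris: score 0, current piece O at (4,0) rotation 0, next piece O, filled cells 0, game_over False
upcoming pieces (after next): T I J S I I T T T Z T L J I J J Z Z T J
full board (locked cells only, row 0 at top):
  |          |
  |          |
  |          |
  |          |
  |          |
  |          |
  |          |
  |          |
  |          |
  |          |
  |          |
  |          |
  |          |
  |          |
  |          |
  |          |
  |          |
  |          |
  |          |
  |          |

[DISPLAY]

    ▓▓    │Next:          
    ▓▓    │▓▓             
          │▓▓             
          │               
          │               
          │               
          │Score:         
          │0              
          │               
          │               
          │               
          │               
          │               
          │               
          │               
          │               
          │               
          │               
          │               
          │               
          │               
          │               
          │               


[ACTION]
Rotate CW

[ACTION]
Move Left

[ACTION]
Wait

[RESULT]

          │Next:          
   ▓▓     │▓▓             
   ▓▓     │▓▓             
          │               
          │               
          │               
          │Score:         
          │0              
          │               
          │               
          │               
          │               
          │               
          │               
          │               
          │               
          │               
          │               
          │               
          │               
          │               
          │               
          │               


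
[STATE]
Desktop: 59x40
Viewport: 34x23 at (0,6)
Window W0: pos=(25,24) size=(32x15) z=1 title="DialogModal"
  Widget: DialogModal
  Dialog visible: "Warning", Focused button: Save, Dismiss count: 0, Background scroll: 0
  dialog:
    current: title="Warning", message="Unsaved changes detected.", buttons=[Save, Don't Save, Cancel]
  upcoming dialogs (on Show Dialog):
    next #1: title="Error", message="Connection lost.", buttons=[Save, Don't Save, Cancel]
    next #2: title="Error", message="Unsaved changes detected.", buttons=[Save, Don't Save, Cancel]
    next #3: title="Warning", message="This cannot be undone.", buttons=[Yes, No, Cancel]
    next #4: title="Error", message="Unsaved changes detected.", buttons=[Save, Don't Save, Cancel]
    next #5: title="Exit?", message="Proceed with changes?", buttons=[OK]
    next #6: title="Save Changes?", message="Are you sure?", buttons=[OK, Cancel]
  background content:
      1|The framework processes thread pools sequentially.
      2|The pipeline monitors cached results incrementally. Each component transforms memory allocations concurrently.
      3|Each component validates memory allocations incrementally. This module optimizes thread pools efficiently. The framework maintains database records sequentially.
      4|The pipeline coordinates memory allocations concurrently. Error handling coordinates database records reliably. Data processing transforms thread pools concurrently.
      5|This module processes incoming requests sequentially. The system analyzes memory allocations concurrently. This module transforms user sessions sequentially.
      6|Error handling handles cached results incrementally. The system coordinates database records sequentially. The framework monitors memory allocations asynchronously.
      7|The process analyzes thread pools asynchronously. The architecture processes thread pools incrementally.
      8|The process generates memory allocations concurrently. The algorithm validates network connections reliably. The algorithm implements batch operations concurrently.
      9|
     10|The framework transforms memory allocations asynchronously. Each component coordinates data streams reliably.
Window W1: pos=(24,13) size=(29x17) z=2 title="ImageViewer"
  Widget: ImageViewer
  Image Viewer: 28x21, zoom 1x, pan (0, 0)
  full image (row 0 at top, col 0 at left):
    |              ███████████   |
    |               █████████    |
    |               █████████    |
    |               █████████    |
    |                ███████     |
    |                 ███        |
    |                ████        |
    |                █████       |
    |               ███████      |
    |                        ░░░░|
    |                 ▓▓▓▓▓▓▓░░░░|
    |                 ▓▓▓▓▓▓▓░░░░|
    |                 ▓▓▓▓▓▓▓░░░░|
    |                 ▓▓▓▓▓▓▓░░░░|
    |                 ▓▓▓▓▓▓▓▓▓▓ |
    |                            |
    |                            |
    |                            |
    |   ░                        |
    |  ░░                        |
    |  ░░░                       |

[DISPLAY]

                                  
                                  
                                  
                                  
                                  
                                  
                                  
                        ┏━━━━━━━━━
                        ┃ ImageVie
                        ┠─────────
                        ┃         
                        ┃         
                        ┃         
                        ┃         
                        ┃         
                        ┃         
                        ┃         
                        ┃         
                        ┃         
                        ┃         
                        ┃         
                        ┃         
                        ┃         


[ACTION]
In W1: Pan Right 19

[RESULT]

                                  
                                  
                                  
                                  
                                  
                                  
                                  
                        ┏━━━━━━━━━
                        ┃ ImageVie
                        ┠─────────
                        ┃██████   
                        ┃█████    
                        ┃█████    
                        ┃█████    
                        ┃████     
                        ┃█        
                        ┃█        
                        ┃██       
                        ┃███      
                        ┃     ░░░░
                        ┃▓▓▓▓▓░░░░
                        ┃▓▓▓▓▓░░░░
                        ┃▓▓▓▓▓░░░░


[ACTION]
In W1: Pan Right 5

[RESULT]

                                  
                                  
                                  
                                  
                                  
                                  
                                  
                        ┏━━━━━━━━━
                        ┃ ImageVie
                        ┠─────────
                        ┃█        
                        ┃         
                        ┃         
                        ┃         
                        ┃         
                        ┃         
                        ┃         
                        ┃         
                        ┃         
                        ┃░░░░     
                        ┃░░░░     
                        ┃░░░░     
                        ┃░░░░     


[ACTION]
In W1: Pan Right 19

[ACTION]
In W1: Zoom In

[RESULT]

                                  
                                  
                                  
                                  
                                  
                                  
                                  
                        ┏━━━━━━━━━
                        ┃ ImageVie
                        ┠─────────
                        ┃███████  
                        ┃███████  
                        ┃█████    
                        ┃█████    
                        ┃█████    
                        ┃█████    
                        ┃█████    
                        ┃█████    
                        ┃███      
                        ┃███      
                        ┃         
                        ┃         
                        ┃         


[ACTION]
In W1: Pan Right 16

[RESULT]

                                  
                                  
                                  
                                  
                                  
                                  
                                  
                        ┏━━━━━━━━━
                        ┃ ImageVie
                        ┠─────────
                        ┃         
                        ┃         
                        ┃         
                        ┃         
                        ┃         
                        ┃         
                        ┃         
                        ┃         
                        ┃         
                        ┃         
                        ┃         
                        ┃         
                        ┃         


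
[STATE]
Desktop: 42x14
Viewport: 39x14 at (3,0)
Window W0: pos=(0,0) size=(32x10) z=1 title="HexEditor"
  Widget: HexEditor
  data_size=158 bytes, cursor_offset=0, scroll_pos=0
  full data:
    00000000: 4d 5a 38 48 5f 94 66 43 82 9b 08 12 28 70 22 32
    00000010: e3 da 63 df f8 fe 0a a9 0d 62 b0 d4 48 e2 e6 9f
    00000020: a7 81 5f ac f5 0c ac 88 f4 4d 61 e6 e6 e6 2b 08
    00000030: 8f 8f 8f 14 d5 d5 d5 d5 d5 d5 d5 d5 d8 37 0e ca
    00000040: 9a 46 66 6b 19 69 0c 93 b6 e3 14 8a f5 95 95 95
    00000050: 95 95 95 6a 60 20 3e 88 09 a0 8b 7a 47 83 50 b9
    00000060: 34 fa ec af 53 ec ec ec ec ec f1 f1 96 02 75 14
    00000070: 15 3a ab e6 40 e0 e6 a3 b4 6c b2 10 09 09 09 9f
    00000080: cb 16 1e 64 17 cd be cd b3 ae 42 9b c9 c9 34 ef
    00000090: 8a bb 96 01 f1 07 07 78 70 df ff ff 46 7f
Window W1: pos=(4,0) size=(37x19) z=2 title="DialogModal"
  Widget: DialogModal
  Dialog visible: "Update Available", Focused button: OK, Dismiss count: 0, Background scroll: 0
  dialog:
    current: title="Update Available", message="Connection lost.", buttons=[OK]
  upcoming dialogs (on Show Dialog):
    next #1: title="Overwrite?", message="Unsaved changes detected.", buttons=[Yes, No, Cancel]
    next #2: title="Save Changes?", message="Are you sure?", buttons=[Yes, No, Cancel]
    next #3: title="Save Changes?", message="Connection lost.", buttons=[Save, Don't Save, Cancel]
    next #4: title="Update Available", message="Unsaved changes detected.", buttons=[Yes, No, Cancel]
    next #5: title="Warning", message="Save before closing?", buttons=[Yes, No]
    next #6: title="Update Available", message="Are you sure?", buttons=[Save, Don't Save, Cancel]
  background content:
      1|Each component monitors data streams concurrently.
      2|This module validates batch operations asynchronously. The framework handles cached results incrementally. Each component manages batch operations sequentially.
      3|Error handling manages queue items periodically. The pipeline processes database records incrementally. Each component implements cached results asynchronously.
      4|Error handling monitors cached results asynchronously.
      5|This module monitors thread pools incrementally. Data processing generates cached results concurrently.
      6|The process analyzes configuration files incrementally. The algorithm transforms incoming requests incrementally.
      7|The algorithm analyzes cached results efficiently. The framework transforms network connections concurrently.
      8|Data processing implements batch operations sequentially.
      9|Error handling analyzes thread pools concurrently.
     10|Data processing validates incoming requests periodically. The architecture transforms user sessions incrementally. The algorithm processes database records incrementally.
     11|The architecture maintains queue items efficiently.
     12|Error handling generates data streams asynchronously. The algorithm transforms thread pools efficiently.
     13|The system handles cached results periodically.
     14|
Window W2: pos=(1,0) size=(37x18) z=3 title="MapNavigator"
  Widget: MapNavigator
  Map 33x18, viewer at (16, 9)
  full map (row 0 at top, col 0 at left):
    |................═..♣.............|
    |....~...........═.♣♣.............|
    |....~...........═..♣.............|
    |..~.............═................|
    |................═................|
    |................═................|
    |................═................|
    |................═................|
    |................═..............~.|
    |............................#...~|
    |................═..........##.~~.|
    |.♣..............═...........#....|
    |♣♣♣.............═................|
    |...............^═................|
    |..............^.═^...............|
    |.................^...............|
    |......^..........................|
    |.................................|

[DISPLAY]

━━━━━━━━━━━━━━━━━━━━━━━━━━━━━━━━━━┓━━┓ 
MapNavigator                      ┃  ┃ 
──────────────────────────────────┨──┨ 
....~...........═..♣............. ┃am┃ 
..~.............═................ ┃ti┃ 
................═................ ┃s ┃ 
................═................ ┃su┃ 
................═................ ┃ i┃ 
................═................ ┃n ┃ 
................═..............~. ┃ul┃ 
................@...........#...~ ┃op┃ 
................═..........##.~~. ┃ol┃ 
.♣..............═...........#.... ┃g ┃ 
♣♣♣.............═................ ┃it┃ 


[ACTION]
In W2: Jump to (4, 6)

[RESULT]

━━━━━━━━━━━━━━━━━━━━━━━━━━━━━━━━━━┓━━┓ 
MapNavigator                      ┃  ┃ 
──────────────────────────────────┨──┨ 
                                  ┃am┃ 
            ................═..♣..┃ti┃ 
            ....~...........═.♣♣..┃s ┃ 
            ....~...........═..♣..┃su┃ 
            ..~.............═.....┃ i┃ 
            ................═.....┃n ┃ 
            ................═.....┃ul┃ 
            ....@...........═.....┃op┃ 
            ................═.....┃ol┃ 
            ................═.....┃g ┃ 
            ......................┃it┃ 


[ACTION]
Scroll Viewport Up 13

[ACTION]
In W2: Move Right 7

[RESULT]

━━━━━━━━━━━━━━━━━━━━━━━━━━━━━━━━━━┓━━┓ 
MapNavigator                      ┃  ┃ 
──────────────────────────────────┨──┨ 
                                  ┃am┃ 
     ................═..♣.........┃ti┃ 
     ....~...........═.♣♣.........┃s ┃ 
     ....~...........═..♣.........┃su┃ 
     ..~.............═............┃ i┃ 
     ................═............┃n ┃ 
     ................═............┃ul┃ 
     ...........@....═............┃op┃ 
     ................═............┃ol┃ 
     ................═............┃g ┃ 
     ............................#┃it┃ 


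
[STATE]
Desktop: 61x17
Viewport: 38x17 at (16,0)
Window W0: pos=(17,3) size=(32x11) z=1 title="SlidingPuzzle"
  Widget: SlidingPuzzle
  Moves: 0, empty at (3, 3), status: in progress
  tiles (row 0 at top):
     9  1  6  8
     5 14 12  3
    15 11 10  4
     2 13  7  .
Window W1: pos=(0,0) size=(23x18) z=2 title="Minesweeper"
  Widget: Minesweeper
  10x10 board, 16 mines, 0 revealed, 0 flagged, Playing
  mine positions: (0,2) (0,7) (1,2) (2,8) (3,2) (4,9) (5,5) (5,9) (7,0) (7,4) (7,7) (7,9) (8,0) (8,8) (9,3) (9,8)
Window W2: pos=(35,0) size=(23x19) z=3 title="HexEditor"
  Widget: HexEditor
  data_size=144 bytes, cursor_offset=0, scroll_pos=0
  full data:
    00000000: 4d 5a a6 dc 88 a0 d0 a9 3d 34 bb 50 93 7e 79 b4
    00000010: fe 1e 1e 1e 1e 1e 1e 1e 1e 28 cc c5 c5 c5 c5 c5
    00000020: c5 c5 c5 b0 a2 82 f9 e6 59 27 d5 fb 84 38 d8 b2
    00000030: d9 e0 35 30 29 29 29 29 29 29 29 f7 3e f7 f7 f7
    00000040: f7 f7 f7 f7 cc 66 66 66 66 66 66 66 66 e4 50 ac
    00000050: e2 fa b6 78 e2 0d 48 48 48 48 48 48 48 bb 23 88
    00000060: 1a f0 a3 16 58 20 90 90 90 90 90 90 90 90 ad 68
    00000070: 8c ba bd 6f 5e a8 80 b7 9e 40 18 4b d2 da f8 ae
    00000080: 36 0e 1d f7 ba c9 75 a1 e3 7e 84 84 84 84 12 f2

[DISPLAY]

━━━━━━┓            ┏━━━━━━━━━━━━━━━━━━
      ┃            ┃ HexEditor        
──────┨            ┠──────────────────
      ┃━━━━━━━━━━━━┃00000000  4D 5a a6
      ┃ingPuzzle   ┃00000010  fe 1e 1e
      ┃────────────┃00000020  c5 c5 c5
      ┃┬────┬────┬─┃00000030  d9 e0 35
      ┃│  1 │  6 │ ┃00000040  f7 f7 f7
      ┃┼────┼────┼─┃00000050  e2 fa b6
      ┃│ 14 │ 12 │ ┃00000060  1a f0 a3
      ┃┼────┼────┼─┃00000070  8c ba bd
      ┃│ 11 │ 10 │ ┃00000080  36 0e 1d
      ┃┼────┼────┼─┃                  
      ┃━━━━━━━━━━━━┃                  
      ┃            ┃                  
      ┃            ┃                  
      ┃            ┃                  


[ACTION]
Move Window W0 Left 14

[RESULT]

━━━━━━┓            ┏━━━━━━━━━━━━━━━━━━
      ┃            ┃ HexEditor        
──────┨            ┠──────────────────
      ┃━━━━━━━━━━━┓┃00000000  4D 5a a6
      ┃           ┃┃00000010  fe 1e 1e
      ┃───────────┨┃00000020  c5 c5 c5
      ┃─┐         ┃┃00000030  d9 e0 35
      ┃ │         ┃┃00000040  f7 f7 f7
      ┃─┤         ┃┃00000050  e2 fa b6
      ┃ │         ┃┃00000060  1a f0 a3
      ┃─┤         ┃┃00000070  8c ba bd
      ┃ │         ┃┃00000080  36 0e 1d
      ┃─┤         ┃┃                  
      ┃━━━━━━━━━━━┛┃                  
      ┃            ┃                  
      ┃            ┃                  
      ┃            ┃                  


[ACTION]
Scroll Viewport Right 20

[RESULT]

            ┏━━━━━━━━━━━━━━━━━━━━━┓   
            ┃ HexEditor           ┃   
            ┠─────────────────────┨   
━━━━━━━━━━━┓┃00000000  4D 5a a6 dc┃   
           ┃┃00000010  fe 1e 1e 1e┃   
───────────┨┃00000020  c5 c5 c5 b0┃   
─┐         ┃┃00000030  d9 e0 35 30┃   
 │         ┃┃00000040  f7 f7 f7 f7┃   
─┤         ┃┃00000050  e2 fa b6 78┃   
 │         ┃┃00000060  1a f0 a3 16┃   
─┤         ┃┃00000070  8c ba bd 6f┃   
 │         ┃┃00000080  36 0e 1d f7┃   
─┤         ┃┃                     ┃   
━━━━━━━━━━━┛┃                     ┃   
            ┃                     ┃   
            ┃                     ┃   
            ┃                     ┃   


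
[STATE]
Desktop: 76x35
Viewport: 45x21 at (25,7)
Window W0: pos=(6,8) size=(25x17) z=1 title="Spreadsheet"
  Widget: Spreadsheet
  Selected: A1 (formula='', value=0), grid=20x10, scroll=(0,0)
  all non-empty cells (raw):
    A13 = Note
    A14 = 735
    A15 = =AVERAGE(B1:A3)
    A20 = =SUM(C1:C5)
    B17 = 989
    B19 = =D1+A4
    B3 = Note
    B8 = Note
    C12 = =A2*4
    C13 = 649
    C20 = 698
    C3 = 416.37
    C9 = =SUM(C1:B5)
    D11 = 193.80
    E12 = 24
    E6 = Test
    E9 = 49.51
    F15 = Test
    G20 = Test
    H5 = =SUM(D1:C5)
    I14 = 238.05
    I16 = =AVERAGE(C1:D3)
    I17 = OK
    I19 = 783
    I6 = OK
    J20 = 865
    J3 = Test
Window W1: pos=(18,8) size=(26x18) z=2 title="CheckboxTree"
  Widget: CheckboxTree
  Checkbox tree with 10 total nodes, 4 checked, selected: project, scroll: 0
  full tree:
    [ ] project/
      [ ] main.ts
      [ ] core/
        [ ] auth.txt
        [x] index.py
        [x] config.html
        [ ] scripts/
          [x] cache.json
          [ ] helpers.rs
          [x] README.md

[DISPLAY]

                                             
━━━━━━━━━━━━━━━━━━┓                          
boxTree           ┃                          
──────────────────┨                          
roject/           ┃                          
 main.ts          ┃                          
 core/            ┃                          
 ] auth.txt       ┃                          
x] index.py       ┃                          
x] config.html    ┃                          
-] scripts/       ┃                          
 [x] cache.json   ┃                          
 [ ] helpers.rs   ┃                          
 [x] README.md    ┃                          
                  ┃                          
                  ┃                          
                  ┃                          
                  ┃                          
━━━━━━━━━━━━━━━━━━┛                          
                                             
                                             


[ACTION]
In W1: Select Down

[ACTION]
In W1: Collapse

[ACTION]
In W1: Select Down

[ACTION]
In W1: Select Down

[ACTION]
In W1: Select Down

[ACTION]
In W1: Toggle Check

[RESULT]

                                             
━━━━━━━━━━━━━━━━━━┓                          
boxTree           ┃                          
──────────────────┨                          
roject/           ┃                          
 main.ts          ┃                          
 core/            ┃                          
 ] auth.txt       ┃                          
 ] index.py       ┃                          
x] config.html    ┃                          
-] scripts/       ┃                          
 [x] cache.json   ┃                          
 [ ] helpers.rs   ┃                          
 [x] README.md    ┃                          
                  ┃                          
                  ┃                          
                  ┃                          
                  ┃                          
━━━━━━━━━━━━━━━━━━┛                          
                                             
                                             
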